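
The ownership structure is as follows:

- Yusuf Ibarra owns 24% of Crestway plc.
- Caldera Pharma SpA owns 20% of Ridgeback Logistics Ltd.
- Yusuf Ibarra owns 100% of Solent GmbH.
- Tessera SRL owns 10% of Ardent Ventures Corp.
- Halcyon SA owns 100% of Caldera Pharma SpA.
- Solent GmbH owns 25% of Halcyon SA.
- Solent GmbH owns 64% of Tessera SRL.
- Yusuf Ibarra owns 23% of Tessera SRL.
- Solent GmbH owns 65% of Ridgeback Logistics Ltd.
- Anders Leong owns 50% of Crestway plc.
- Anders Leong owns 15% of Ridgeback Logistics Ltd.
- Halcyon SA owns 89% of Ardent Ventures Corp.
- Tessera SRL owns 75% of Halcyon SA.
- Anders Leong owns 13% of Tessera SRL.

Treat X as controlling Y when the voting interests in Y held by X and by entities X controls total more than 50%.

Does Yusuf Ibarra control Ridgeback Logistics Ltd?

Yes

Yusuf holds 100% of Solent, so Yusuf controls Solent.
Yusuf and Solent together hold 23% + 64% = 87% of Tessera, so Yusuf controls Tessera.
Tessera and Solent together hold 75% + 25% = 100% of Halcyon, so Yusuf controls Halcyon.
Halcyon holds 100% of Caldera, so Yusuf controls Caldera.
Caldera and Solent together hold 20% + 65% = 85% of Ridgeback, so Yusuf controls Ridgeback.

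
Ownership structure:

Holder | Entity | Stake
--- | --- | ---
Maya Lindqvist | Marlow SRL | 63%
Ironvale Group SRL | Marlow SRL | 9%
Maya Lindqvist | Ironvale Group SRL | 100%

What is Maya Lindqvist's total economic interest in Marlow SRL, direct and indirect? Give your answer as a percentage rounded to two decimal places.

Maya reaches Marlow along 2 paths.
Via Ironvale: 100% × 9% = 9%.
Direct stake: 63% = 63%.
Total: 9% + 63% = 72%.
Rounded: 72.00%.

72.00%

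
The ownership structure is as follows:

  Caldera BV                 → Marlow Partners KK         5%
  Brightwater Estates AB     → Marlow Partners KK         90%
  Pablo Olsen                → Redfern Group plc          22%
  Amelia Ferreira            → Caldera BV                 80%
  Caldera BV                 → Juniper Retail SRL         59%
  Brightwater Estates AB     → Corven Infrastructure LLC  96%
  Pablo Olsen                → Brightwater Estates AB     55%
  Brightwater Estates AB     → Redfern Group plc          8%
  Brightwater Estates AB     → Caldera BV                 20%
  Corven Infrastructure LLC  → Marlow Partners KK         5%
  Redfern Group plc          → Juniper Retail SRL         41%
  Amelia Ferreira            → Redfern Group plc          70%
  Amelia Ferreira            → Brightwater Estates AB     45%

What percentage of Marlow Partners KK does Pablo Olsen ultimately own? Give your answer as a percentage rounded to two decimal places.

Pablo reaches Marlow along 3 paths.
Via Brightwater → Caldera: 55% × 20% × 5% = 0.55%.
Via Brightwater → Corven: 55% × 96% × 5% = 2.64%.
Via Brightwater: 55% × 90% = 49.5%.
Total: 0.55% + 2.64% + 49.5% = 52.69%.

52.69%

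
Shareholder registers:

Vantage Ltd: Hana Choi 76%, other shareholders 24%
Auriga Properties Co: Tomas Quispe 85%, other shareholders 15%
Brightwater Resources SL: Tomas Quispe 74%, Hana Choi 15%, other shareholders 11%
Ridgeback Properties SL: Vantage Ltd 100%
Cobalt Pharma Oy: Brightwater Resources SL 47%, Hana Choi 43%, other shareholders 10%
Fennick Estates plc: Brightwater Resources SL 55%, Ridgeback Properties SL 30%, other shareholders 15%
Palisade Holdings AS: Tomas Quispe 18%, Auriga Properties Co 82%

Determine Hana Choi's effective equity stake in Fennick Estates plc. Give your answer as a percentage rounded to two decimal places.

31.05%

Hana reaches Fennick along 2 paths.
Via Brightwater: 15% × 55% = 8.25%.
Via Vantage → Ridgeback: 76% × 100% × 30% = 22.8%.
Total: 8.25% + 22.8% = 31.05%.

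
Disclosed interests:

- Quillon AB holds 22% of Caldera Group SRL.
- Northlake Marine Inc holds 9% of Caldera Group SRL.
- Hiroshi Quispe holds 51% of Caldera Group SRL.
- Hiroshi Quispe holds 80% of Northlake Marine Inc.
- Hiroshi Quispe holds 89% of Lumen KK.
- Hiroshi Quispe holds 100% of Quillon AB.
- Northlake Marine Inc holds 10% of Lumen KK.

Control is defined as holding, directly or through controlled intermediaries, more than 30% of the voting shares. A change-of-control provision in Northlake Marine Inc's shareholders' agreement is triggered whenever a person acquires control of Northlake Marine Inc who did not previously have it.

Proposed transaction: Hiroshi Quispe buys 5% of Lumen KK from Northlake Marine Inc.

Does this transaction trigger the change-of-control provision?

No

The purchase adds only to Hiroshi's holdings (Northlake's stake shrinks), so Hiroshi is the only person who could newly come to control Northlake.
Hiroshi holds 80% of Northlake, so Hiroshi controls Northlake.
So Hiroshi already controls Northlake before the transaction.
After the purchase, Hiroshi's direct stake in Lumen rises to 89% + 5% = 94%, and Northlake's stake falls to 5%.
Hiroshi controlled Northlake already, so this is not a new person acquiring control; every other person's position is unchanged or reduced.
No new person acquires control, so the clause is not triggered.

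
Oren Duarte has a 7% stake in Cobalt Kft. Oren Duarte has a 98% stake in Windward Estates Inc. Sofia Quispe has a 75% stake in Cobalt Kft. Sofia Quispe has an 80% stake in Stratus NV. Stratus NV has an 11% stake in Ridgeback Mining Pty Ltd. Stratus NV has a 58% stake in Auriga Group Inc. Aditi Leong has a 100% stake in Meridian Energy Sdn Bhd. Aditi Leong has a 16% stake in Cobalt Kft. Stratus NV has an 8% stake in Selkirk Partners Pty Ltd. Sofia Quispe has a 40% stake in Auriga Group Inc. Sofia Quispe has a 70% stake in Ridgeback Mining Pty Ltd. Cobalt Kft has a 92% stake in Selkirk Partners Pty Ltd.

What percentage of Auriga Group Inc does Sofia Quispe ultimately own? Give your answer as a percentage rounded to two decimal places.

Sofia reaches Auriga along 2 paths.
Direct stake: 40% = 40%.
Via Stratus: 80% × 58% = 46.4%.
Total: 40% + 46.4% = 86.4%.
Rounded: 86.40%.

86.40%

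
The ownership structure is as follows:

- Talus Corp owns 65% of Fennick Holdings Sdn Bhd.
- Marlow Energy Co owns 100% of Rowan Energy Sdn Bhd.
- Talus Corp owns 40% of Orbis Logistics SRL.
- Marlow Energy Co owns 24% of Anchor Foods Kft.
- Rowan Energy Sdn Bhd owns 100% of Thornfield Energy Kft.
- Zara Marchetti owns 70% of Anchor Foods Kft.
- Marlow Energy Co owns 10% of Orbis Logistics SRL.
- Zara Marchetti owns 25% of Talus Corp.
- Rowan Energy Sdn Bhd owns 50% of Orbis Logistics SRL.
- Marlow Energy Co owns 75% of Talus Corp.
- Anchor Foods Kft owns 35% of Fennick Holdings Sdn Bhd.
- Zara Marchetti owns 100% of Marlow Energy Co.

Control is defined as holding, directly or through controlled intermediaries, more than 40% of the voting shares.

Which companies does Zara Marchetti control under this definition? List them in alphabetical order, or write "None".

Anchor Foods Kft, Fennick Holdings Sdn Bhd, Marlow Energy Co, Orbis Logistics SRL, Rowan Energy Sdn Bhd, Talus Corp, Thornfield Energy Kft

Zara holds 100% of Marlow, so Zara controls Marlow.
Marlow holds 100% of Rowan, so Zara controls Rowan.
Marlow and Zara together hold 75% + 25% = 100% of Talus, so Zara controls Talus.
Marlow and Zara together hold 24% + 70% = 94% of Anchor, so Zara controls Anchor.
Rowan holds 100% of Thornfield, so Zara controls Thornfield.
Talus and Anchor together hold 65% + 35% = 100% of Fennick, so Zara controls Fennick.
Talus and Rowan and Marlow together hold 40% + 50% + 10% = 100% of Orbis, so Zara controls Orbis.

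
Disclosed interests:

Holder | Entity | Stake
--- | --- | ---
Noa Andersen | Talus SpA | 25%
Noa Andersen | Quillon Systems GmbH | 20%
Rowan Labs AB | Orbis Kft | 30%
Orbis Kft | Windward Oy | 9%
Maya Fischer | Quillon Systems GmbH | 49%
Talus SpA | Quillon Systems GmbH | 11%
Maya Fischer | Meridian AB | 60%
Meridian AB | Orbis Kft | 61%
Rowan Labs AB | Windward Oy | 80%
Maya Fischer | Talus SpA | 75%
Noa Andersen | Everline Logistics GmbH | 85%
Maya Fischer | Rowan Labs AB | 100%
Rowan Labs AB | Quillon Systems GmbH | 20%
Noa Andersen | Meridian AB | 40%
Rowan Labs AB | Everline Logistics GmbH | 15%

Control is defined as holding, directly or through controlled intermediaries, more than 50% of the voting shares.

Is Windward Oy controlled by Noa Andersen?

No

Noa holds 85% of Everline, so Noa controls Everline.
Neither Noa nor any entity Noa controls holds any voting interest in Windward.
So Noa does not control Windward.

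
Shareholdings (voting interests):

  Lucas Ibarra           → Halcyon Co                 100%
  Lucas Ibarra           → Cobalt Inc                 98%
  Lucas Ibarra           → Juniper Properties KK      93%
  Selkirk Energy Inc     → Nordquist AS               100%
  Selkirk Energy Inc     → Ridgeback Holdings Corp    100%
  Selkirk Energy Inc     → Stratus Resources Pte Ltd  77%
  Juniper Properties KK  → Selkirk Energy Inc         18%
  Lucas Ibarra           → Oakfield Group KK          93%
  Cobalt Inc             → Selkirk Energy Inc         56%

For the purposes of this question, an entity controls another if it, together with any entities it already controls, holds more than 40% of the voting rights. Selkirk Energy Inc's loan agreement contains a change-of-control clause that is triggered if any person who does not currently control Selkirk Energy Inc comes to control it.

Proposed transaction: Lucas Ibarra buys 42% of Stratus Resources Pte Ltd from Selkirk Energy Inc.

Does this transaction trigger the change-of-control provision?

The purchase adds only to Lucas's holdings (Selkirk's stake shrinks), so Lucas is the only person who could newly come to control Selkirk.
Lucas holds 93% of Juniper, so Lucas controls Juniper.
Lucas holds 98% of Cobalt, so Lucas controls Cobalt.
Cobalt and Juniper together hold 56% + 18% = 74% of Selkirk, so Lucas controls Selkirk.
So Lucas already controls Selkirk before the transaction.
After the purchase, Lucas holds 42% of Stratus directly, and Selkirk's stake falls to 35%.
Lucas controlled Selkirk already, so this is not a new person acquiring control; every other person's position is unchanged or reduced.
No new person acquires control, so the clause is not triggered.

No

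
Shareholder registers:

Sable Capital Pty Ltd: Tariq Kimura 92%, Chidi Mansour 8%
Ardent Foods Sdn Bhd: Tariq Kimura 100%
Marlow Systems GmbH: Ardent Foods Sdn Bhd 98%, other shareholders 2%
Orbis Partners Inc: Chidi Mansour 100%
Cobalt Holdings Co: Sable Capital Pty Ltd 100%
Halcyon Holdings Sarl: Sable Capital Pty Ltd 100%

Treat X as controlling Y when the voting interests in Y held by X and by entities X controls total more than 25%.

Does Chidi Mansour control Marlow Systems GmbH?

No

Chidi holds 100% of Orbis, so Chidi controls Orbis.
Neither Chidi nor any entity Chidi controls holds any voting interest in Marlow.
So Chidi does not control Marlow.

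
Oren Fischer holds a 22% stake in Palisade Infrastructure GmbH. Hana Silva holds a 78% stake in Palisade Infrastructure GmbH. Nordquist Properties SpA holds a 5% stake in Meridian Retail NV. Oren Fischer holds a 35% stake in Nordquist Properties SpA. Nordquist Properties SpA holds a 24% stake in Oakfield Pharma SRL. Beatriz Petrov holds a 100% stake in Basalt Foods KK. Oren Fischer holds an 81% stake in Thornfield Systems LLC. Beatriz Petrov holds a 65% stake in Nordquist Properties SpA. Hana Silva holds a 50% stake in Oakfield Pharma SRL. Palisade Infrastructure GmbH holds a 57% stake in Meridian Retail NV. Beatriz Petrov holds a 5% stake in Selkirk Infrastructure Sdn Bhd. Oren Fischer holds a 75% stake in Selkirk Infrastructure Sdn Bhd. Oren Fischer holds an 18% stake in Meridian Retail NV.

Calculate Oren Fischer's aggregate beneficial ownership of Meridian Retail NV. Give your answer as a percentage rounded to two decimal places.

Oren reaches Meridian along 3 paths.
Direct stake: 18% = 18%.
Via Palisade: 22% × 57% = 12.54%.
Via Nordquist: 35% × 5% = 1.75%.
Total: 18% + 12.54% + 1.75% = 32.29%.

32.29%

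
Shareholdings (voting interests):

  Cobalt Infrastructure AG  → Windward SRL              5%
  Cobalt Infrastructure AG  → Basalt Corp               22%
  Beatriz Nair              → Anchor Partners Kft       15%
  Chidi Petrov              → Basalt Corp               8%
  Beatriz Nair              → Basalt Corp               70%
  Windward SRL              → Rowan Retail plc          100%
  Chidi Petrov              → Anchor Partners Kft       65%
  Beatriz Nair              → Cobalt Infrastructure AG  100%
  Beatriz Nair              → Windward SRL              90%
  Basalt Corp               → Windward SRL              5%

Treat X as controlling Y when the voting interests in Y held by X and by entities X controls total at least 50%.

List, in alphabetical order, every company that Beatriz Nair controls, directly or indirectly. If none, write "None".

Beatriz holds 100% of Cobalt, so Beatriz controls Cobalt.
Cobalt and Beatriz together hold 22% + 70% = 92% of Basalt, so Beatriz controls Basalt.
Basalt and Beatriz and Cobalt together hold 5% + 90% + 5% = 100% of Windward, so Beatriz controls Windward.
Windward holds 100% of Rowan, so Beatriz controls Rowan.
No other company's threshold is met.

Basalt Corp, Cobalt Infrastructure AG, Rowan Retail plc, Windward SRL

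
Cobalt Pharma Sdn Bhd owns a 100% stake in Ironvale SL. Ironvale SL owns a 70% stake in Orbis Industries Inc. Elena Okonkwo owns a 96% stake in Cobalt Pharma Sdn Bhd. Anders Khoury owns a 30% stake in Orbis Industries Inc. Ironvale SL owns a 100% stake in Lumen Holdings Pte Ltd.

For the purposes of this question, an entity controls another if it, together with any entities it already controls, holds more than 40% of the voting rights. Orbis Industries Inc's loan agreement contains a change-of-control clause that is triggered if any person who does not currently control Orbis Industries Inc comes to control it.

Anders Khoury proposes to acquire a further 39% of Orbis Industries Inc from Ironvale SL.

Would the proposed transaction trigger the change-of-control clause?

Yes

The purchase adds only to Anders's holdings (Ironvale's stake shrinks), so Anders is the only person who could newly come to control Orbis.
Anders's largest direct stake is 30% in Orbis, which does not meet the threshold, so Anders controls no company.
In Orbis, Anders's side holds only 30%, not > 40%.
So before the transaction, Anders does not control Orbis.
After the purchase, Anders's direct stake in Orbis rises to 30% + 39% = 69%, and Ironvale's stake falls to 31%.
Anders holds 69% of Orbis, so Anders controls Orbis.
Anders did not control Orbis before and does after, so the clause is triggered.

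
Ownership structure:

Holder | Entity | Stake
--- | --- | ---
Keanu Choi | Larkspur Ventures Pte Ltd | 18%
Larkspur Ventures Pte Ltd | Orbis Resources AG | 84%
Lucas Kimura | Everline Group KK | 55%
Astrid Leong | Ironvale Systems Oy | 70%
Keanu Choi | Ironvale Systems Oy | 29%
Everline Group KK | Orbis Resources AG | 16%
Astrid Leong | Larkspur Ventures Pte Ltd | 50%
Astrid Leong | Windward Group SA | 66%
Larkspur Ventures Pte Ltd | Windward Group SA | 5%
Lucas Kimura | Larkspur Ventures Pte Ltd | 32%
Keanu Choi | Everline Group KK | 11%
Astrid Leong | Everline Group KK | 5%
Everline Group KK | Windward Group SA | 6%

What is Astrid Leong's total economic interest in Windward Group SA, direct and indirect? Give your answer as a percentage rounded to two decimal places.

68.80%

Astrid reaches Windward along 3 paths.
Direct stake: 66% = 66%.
Via Everline: 5% × 6% = 0.3%.
Via Larkspur: 50% × 5% = 2.5%.
Total: 66% + 0.3% + 2.5% = 68.8%.
Rounded: 68.80%.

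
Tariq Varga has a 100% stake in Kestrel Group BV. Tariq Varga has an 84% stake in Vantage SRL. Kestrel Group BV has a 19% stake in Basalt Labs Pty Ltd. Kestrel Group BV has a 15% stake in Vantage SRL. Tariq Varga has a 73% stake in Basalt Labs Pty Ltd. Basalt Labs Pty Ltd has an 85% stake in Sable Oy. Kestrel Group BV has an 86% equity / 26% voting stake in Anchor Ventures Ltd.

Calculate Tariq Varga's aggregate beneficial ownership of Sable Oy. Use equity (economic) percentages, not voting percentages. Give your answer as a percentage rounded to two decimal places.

78.20%

Tariq reaches Sable along 2 paths.
Via Basalt: 73% × 85% = 62.05%.
Via Kestrel → Basalt: 100% × 19% × 85% = 16.15%.
Total: 62.05% + 16.15% = 78.2%.
Rounded: 78.20%.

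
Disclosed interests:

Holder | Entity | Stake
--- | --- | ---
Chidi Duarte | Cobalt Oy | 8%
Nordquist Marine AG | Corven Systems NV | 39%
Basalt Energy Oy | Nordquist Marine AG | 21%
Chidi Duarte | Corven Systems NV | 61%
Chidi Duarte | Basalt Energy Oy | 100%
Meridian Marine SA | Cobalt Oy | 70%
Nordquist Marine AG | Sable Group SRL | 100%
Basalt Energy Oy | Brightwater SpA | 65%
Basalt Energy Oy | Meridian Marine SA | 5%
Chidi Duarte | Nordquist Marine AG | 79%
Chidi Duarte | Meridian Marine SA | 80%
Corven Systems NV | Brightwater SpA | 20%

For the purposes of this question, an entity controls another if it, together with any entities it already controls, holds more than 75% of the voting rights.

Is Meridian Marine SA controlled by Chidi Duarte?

Yes

Chidi holds 100% of Basalt, so Chidi controls Basalt.
Chidi and Basalt together hold 80% + 5% = 85% of Meridian, so Chidi controls Meridian.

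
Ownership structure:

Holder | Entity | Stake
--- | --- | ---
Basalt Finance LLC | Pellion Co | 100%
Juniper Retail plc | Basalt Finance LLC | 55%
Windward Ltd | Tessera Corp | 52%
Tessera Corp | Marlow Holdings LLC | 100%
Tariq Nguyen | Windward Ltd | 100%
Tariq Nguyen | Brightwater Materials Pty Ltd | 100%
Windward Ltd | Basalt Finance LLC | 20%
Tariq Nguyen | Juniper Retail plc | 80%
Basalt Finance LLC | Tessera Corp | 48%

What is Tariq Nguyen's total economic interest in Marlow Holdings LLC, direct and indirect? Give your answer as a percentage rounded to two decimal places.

82.72%

Tariq reaches Marlow along 3 paths.
Via Juniper → Basalt → Tessera: 80% × 55% × 48% × 100% = 21.12%.
Via Windward → Basalt → Tessera: 100% × 20% × 48% × 100% = 9.6%.
Via Windward → Tessera: 100% × 52% × 100% = 52%.
Total: 21.12% + 9.6% + 52% = 82.72%.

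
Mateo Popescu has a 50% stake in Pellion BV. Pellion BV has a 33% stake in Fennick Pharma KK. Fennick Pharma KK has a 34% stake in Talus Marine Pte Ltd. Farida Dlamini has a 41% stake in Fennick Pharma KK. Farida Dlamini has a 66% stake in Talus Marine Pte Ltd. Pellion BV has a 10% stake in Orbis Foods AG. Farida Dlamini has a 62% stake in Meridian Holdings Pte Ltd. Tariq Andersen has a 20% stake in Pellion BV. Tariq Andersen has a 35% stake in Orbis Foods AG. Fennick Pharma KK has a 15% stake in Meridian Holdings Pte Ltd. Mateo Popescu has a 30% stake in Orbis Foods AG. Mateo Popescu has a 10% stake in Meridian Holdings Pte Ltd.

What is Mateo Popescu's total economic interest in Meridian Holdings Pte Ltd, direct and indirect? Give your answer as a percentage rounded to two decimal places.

12.48%

Mateo reaches Meridian along 2 paths.
Via Pellion → Fennick: 50% × 33% × 15% = 2.475%.
Direct stake: 10% = 10%.
Total: 2.475% + 10% = 12.475%.
Rounded: 12.48%.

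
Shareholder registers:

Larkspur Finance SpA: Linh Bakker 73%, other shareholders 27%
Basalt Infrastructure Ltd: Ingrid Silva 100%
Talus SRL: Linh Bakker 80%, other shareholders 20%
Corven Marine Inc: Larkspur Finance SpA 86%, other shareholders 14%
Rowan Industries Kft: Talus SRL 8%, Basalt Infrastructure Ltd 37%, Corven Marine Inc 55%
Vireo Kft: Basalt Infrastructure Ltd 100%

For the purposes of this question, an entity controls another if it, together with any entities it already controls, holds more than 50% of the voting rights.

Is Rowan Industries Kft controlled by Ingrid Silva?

Ingrid holds 100% of Basalt, so Ingrid controls Basalt.
Basalt holds 100% of Vireo, so Ingrid controls Vireo.
In Rowan, Ingrid's side holds only 37%, not > 50%.
So Ingrid does not control Rowan.

No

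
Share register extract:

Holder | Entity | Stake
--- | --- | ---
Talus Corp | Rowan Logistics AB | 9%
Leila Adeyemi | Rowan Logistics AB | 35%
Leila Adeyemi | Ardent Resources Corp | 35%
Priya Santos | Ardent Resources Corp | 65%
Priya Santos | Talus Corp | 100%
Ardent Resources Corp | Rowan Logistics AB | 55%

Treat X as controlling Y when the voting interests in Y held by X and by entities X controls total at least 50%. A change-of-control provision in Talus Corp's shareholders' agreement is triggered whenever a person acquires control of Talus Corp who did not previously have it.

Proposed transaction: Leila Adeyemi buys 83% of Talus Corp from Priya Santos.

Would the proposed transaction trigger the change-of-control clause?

The purchase adds only to Leila's holdings (Priya's stake shrinks), so Leila is the only person who could newly come to control Talus.
Leila's largest direct stake is 35% in Ardent, which does not meet the threshold, so Leila controls no company.
Neither Leila nor any entity Leila controls holds any voting interest in Talus.
So before the transaction, Leila does not control Talus.
After the purchase, Leila holds 83% of Talus directly, and Priya's stake falls to 17%.
Leila holds 83% of Talus, so Leila controls Talus.
Leila did not control Talus before and does after, so the clause is triggered.

Yes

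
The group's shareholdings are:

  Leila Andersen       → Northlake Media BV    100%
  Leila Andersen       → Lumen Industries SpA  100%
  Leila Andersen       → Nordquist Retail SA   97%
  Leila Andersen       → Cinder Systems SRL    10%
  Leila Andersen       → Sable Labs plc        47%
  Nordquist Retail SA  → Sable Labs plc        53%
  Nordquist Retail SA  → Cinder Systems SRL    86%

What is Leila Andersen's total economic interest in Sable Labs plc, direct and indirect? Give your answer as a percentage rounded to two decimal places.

Leila reaches Sable along 2 paths.
Via Nordquist: 97% × 53% = 51.41%.
Direct stake: 47% = 47%.
Total: 51.41% + 47% = 98.41%.

98.41%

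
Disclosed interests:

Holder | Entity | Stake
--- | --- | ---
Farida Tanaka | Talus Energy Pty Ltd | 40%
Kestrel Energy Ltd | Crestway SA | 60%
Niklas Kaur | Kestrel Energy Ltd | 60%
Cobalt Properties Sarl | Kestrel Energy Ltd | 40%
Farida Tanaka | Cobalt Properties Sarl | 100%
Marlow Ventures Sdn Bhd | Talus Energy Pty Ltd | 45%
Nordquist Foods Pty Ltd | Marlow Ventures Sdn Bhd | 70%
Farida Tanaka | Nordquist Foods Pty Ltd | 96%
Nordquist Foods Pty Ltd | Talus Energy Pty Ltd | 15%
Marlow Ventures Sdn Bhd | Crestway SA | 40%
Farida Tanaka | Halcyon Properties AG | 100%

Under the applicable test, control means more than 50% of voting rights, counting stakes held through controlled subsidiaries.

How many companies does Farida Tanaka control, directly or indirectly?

5

Farida holds 96% of Nordquist, so Farida controls Nordquist.
Farida holds 100% of Cobalt, so Farida controls Cobalt.
Farida holds 100% of Halcyon, so Farida controls Halcyon.
Nordquist holds 70% of Marlow, so Farida controls Marlow.
Marlow and Farida and Nordquist together hold 45% + 40% + 15% = 100% of Talus, so Farida controls Talus.
No other company's threshold is met.
Farida controls 5 companies.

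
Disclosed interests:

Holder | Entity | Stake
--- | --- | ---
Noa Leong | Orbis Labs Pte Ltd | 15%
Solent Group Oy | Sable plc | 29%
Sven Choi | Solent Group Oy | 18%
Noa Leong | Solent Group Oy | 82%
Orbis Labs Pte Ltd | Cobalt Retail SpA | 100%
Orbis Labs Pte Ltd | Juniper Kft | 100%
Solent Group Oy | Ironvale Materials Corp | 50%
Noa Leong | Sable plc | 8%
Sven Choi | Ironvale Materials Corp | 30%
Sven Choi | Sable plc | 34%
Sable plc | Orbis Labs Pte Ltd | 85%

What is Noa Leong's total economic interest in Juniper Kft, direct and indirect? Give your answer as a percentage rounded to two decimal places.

Noa reaches Juniper along 3 paths.
Via Solent → Sable → Orbis: 82% × 29% × 85% × 100% = 20.213%.
Via Sable → Orbis: 8% × 85% × 100% = 6.8%.
Via Orbis: 15% × 100% = 15%.
Total: 20.213% + 6.8% + 15% = 42.013%.
Rounded: 42.01%.

42.01%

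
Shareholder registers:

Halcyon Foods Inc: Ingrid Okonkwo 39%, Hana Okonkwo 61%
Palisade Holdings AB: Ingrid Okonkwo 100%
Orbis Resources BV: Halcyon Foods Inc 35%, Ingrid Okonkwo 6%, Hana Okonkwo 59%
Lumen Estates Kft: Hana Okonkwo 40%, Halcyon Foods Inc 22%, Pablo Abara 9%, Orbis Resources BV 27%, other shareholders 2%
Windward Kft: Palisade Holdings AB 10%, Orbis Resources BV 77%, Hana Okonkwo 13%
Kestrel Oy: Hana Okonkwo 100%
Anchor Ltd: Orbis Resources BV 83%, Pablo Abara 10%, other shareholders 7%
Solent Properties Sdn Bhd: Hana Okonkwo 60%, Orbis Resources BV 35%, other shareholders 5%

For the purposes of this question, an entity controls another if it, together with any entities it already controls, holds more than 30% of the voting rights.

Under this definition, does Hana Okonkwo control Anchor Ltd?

Hana holds 61% of Halcyon, so Hana controls Halcyon.
Halcyon and Hana together hold 35% + 59% = 94% of Orbis, so Hana controls Orbis.
Orbis holds 83% of Anchor, so Hana controls Anchor.

Yes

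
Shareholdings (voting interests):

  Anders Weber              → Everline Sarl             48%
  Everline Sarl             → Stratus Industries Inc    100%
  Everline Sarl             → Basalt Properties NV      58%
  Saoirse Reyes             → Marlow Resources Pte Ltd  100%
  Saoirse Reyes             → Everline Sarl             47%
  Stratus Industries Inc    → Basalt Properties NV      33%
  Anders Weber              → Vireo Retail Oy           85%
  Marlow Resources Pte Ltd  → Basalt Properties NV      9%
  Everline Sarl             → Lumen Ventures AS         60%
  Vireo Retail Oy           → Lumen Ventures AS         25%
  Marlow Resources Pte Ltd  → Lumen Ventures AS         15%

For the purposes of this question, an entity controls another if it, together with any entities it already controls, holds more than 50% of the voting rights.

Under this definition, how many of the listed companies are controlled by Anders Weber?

1

Anders holds 85% of Vireo, so Anders controls Vireo.
No other company's threshold is met.
Anders controls 1 company.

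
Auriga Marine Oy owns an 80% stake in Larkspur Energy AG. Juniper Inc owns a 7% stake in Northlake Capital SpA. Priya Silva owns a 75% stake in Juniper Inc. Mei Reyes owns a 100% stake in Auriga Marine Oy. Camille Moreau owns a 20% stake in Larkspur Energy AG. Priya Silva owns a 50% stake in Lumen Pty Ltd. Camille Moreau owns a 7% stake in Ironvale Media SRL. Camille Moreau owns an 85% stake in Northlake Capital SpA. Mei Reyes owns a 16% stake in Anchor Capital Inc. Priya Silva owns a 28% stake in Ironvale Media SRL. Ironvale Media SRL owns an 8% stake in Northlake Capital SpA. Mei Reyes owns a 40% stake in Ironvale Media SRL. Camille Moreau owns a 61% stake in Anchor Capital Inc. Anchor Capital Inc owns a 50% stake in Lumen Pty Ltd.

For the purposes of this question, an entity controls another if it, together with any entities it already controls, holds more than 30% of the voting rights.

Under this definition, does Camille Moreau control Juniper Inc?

Camille holds 61% of Anchor, so Camille controls Anchor.
Camille holds 85% of Northlake, so Camille controls Northlake.
Anchor holds 50% of Lumen, so Camille controls Lumen.
Neither Camille nor any entity Camille controls holds any voting interest in Juniper.
So Camille does not control Juniper.

No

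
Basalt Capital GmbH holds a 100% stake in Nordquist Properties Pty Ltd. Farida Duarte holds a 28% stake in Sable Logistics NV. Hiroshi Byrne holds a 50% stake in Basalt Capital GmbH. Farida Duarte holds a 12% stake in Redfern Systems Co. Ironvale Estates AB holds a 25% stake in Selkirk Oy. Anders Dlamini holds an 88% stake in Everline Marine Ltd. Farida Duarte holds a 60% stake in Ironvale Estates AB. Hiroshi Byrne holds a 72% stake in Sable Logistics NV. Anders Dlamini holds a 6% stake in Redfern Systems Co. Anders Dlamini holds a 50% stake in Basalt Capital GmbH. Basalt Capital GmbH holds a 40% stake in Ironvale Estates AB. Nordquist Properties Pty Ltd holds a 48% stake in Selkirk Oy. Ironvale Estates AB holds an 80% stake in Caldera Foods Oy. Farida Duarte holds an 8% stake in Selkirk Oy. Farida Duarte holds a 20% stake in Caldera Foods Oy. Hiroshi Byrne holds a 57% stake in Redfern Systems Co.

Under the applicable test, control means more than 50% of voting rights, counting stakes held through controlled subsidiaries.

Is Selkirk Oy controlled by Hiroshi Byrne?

No

Hiroshi holds 72% of Sable, so Hiroshi controls Sable.
Hiroshi holds 57% of Redfern, so Hiroshi controls Redfern.
Neither Hiroshi nor any entity Hiroshi controls holds any voting interest in Selkirk.
So Hiroshi does not control Selkirk.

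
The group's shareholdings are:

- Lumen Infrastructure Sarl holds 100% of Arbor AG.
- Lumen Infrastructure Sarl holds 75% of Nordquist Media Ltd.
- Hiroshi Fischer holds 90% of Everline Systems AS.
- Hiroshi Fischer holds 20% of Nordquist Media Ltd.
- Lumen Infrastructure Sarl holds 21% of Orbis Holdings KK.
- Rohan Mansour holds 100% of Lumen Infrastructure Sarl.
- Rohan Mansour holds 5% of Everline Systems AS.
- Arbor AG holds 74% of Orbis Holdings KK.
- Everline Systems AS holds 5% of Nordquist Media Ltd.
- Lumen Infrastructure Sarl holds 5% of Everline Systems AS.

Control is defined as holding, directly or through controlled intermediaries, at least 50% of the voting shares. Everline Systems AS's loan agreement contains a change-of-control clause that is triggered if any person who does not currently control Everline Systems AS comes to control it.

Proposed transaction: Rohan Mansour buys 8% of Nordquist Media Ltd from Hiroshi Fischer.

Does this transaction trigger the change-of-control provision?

No

The purchase adds only to Rohan's holdings (Hiroshi's stake shrinks), so Rohan is the only person who could newly come to control Everline.
Rohan holds 100% of Lumen, so Rohan controls Lumen.
Lumen holds 100% of Arbor, so Rohan controls Arbor.
Lumen and Arbor together hold 21% + 74% = 95% of Orbis, so Rohan controls Orbis.
Lumen holds 75% of Nordquist, so Rohan controls Nordquist.
In Everline, Rohan's side holds only 5% + 5% = 10%, not ≥ 50%.
So before the transaction, Rohan does not control Everline.
After the purchase, Rohan holds 8% of Nordquist directly, and Hiroshi's stake falls to 12%.
Lumen and Rohan together hold 75% + 8% = 83% of Nordquist, so Rohan controls Nordquist.
After the transaction, Rohan's side holds 5% + 5% = 10% of Everline, not ≥ 50%, so Rohan still does not control Everline.
No new person acquires control, so the clause is not triggered.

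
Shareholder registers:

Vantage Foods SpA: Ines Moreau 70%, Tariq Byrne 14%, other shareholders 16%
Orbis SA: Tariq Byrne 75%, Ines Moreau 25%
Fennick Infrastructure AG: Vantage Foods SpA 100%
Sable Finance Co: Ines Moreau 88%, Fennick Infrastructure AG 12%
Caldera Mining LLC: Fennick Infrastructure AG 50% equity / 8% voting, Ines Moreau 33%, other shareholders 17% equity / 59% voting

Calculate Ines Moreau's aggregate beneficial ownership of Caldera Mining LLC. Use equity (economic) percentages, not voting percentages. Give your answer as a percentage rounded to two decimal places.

Ines reaches Caldera along 2 paths.
Via Vantage → Fennick: 70% × 100% × 50% = 35%.
Direct stake: 33% = 33%.
Total: 35% + 33% = 68%.
Rounded: 68.00%.

68.00%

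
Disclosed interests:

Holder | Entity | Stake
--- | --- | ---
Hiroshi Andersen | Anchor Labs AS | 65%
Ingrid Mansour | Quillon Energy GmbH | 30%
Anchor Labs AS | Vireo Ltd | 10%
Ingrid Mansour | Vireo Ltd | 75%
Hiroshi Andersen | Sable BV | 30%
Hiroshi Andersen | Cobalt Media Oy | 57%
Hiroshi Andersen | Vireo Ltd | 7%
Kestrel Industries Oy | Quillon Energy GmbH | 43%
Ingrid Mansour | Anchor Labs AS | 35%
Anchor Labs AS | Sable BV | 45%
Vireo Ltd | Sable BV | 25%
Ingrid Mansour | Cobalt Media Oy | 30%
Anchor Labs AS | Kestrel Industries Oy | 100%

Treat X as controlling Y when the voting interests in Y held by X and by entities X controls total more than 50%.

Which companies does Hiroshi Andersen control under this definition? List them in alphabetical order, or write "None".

Anchor Labs AS, Cobalt Media Oy, Kestrel Industries Oy, Sable BV

Hiroshi holds 65% of Anchor, so Hiroshi controls Anchor.
Anchor holds 100% of Kestrel, so Hiroshi controls Kestrel.
Hiroshi holds 57% of Cobalt, so Hiroshi controls Cobalt.
Anchor and Hiroshi together hold 45% + 30% = 75% of Sable, so Hiroshi controls Sable.
No other company's threshold is met.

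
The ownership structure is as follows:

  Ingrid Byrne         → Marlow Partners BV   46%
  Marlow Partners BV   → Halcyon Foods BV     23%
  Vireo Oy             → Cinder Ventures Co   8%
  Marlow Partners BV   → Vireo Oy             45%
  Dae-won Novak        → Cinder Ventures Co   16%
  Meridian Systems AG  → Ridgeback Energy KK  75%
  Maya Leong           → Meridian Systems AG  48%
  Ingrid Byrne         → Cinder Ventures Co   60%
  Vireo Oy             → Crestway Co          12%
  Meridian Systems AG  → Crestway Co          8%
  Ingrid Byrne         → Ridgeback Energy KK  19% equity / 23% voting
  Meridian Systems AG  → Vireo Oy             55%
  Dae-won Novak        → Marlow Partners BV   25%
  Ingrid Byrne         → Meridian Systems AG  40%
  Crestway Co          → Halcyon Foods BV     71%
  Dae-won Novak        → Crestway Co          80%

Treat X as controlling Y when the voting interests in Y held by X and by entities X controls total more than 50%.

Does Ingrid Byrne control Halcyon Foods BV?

Ingrid holds 60% of Cinder, so Ingrid controls Cinder.
Neither Ingrid nor any entity Ingrid controls holds any voting interest in Halcyon.
So Ingrid does not control Halcyon.

No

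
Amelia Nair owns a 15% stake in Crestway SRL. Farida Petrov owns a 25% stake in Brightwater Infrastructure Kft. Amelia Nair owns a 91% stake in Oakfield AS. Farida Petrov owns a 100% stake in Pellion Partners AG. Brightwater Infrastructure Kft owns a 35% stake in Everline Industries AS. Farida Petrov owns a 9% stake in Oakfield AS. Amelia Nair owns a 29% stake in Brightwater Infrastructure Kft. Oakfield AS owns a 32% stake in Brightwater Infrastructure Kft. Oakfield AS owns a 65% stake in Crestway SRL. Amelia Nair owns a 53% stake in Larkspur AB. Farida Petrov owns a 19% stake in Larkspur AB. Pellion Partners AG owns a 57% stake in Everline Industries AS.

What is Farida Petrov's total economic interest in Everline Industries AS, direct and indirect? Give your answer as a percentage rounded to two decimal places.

Farida reaches Everline along 3 paths.
Via Pellion: 100% × 57% = 57%.
Via Brightwater: 25% × 35% = 8.75%.
Via Oakfield → Brightwater: 9% × 32% × 35% = 1.008%.
Total: 57% + 8.75% + 1.008% = 66.758%.
Rounded: 66.76%.

66.76%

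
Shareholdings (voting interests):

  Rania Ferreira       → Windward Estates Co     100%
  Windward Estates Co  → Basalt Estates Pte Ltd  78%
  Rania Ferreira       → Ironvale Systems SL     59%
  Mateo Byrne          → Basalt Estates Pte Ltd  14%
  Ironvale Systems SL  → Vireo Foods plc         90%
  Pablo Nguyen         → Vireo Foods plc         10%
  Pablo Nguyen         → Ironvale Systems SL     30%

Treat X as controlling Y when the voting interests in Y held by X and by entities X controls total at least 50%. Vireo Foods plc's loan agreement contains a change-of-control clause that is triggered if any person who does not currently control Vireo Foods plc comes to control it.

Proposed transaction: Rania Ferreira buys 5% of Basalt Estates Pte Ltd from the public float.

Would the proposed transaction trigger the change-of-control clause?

No

The purchase changes only Rania's holdings, so Rania is the only person who could newly come to control Vireo.
Rania holds 59% of Ironvale, so Rania controls Ironvale.
Ironvale holds 90% of Vireo, so Rania controls Vireo.
So Rania already controls Vireo before the transaction.
After the purchase, Rania holds 5% of Basalt directly.
Rania controlled Vireo already, so this is not a new person acquiring control; every other person's position is unchanged or reduced.
No new person acquires control, so the clause is not triggered.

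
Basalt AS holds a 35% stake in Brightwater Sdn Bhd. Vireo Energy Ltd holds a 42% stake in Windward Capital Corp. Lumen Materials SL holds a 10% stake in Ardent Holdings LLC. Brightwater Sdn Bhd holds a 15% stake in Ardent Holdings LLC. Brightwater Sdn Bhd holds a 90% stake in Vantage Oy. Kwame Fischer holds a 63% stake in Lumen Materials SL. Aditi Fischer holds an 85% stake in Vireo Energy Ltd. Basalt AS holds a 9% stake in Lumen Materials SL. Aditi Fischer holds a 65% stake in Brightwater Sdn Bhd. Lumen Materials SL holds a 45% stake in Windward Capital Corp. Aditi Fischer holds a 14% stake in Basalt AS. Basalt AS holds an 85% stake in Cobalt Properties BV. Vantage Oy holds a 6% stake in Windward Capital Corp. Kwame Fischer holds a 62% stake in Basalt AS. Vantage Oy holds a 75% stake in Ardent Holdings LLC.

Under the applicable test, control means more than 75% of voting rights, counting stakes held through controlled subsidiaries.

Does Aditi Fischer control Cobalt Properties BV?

No

Aditi holds 85% of Vireo, so Aditi controls Vireo.
Neither Aditi nor any entity Aditi controls holds any voting interest in Cobalt.
So Aditi does not control Cobalt.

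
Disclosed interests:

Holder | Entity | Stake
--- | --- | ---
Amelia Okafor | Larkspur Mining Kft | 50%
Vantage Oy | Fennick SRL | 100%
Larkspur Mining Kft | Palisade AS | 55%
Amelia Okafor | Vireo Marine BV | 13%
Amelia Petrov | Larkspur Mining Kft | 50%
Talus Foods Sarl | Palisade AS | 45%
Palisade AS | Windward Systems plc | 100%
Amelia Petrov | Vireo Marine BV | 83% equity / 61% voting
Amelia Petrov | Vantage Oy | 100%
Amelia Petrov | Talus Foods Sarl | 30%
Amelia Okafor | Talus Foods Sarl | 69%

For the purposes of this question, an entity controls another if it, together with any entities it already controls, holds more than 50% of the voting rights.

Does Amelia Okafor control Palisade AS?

No

Amelia Okafor holds 69% of Talus, so Amelia Okafor controls Talus.
In Palisade, Amelia Okafor's side holds only 45%, not > 50%.
So Amelia Okafor does not control Palisade.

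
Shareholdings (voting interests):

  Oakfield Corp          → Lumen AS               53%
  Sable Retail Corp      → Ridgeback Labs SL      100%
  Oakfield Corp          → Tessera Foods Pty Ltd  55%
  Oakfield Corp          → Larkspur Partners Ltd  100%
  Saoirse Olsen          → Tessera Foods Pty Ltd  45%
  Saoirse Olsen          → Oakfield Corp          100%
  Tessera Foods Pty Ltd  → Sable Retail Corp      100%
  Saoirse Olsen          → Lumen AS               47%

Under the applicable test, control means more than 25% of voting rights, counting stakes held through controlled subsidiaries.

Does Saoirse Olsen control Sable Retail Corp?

Saoirse holds 100% of Oakfield, so Saoirse controls Oakfield.
Saoirse and Oakfield together hold 45% + 55% = 100% of Tessera, so Saoirse controls Tessera.
Tessera holds 100% of Sable, so Saoirse controls Sable.

Yes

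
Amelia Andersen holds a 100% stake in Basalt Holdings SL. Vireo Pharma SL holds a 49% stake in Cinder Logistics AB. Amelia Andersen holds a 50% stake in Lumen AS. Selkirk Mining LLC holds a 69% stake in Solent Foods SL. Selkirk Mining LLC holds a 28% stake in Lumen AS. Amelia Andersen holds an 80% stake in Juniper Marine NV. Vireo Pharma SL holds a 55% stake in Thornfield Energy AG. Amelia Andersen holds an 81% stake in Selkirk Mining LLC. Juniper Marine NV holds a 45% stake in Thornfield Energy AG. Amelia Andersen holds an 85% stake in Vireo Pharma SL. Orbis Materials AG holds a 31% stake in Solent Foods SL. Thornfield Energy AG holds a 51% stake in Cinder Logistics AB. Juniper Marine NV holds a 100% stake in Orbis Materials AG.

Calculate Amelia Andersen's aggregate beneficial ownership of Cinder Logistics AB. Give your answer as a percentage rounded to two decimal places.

Amelia reaches Cinder along 3 paths.
Via Vireo → Thornfield: 85% × 55% × 51% = 23.8425%.
Via Juniper → Thornfield: 80% × 45% × 51% = 18.36%.
Via Vireo: 85% × 49% = 41.65%.
Total: 23.8425% + 18.36% + 41.65% = 83.8525%.
Rounded: 83.85%.

83.85%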